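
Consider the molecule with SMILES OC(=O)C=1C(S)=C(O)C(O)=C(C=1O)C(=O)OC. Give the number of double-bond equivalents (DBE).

Degree of unsaturation = (number of rings) + (number of π bonds).
Ring closures in the SMILES: 1.
π bonds: 5 double bonds (each 1 DoU) → 5 DoU from unsaturation.
Total DoU = 1 + 5 = 6.

6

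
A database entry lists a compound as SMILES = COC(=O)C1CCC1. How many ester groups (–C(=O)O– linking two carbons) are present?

The ester motif appears at heavy-atom position 3 in the SMILES.
Ester count: 1.

1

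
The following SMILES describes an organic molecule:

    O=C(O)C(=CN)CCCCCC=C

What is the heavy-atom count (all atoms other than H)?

13

Every atom symbol written in the SMILES (organic subset) is one heavy atom; implicit H are not written.
Heavy atoms by element → C:10, N:1, O:2.
Total: 13.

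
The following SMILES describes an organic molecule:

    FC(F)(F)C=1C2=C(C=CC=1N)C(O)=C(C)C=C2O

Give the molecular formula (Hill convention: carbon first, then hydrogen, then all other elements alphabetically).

Walk through each heavy atom and fill implicit hydrogens from standard valence (C 4, N 3, O 2, S 2, halogen 1):
  atom 1: F (halogen, monovalent) → 0 H
  atom 2: C, bond orders sum to 4 (valence 4) → 0 H
  atom 3: F (halogen, monovalent) → 0 H
  atom 4: F (halogen, monovalent) → 0 H
  atom 5: C, bond orders sum to 4 (valence 4) → 0 H
  atom 6: C, bond orders sum to 4 (valence 4) → 0 H
  atom 7: C, bond orders sum to 4 (valence 4) → 0 H
  atom 8: C, bond orders sum to 3 (valence 4) → 1 H
  atom 9: C, bond orders sum to 3 (valence 4) → 1 H
  atom 10: C, bond orders sum to 4 (valence 4) → 0 H
  atom 11: N, bond orders sum to 1 (valence 3) → 2 H
  atom 12: C, bond orders sum to 4 (valence 4) → 0 H
  atom 13: O, bond orders sum to 1 (valence 2) → 1 H
  atom 14: C, bond orders sum to 4 (valence 4) → 0 H
  atom 15: C, bond orders sum to 1 (valence 4) → 3 H
  atom 16: C, bond orders sum to 3 (valence 4) → 1 H
  atom 17: C, bond orders sum to 4 (valence 4) → 0 H
  atom 18: O, bond orders sum to 1 (valence 2) → 1 H
Totals → C:12, H:10, F:3, N:1, O:2.

C12H10F3NO2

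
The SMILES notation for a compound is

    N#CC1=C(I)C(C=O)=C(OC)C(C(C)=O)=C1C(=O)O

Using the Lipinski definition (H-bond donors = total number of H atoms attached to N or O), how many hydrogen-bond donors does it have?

Donors: find every N or O and count the H atoms it carries.
  atom 1 (N): bond orders sum to 3 → 0 H
  atom 8 (O): bond orders sum to 2 → 0 H
  atom 10 (O): bond orders sum to 2 → 0 H
  atom 15 (O): bond orders sum to 2 → 0 H
  atom 18 (O): bond orders sum to 2 → 0 H
  atom 19 (O): bond orders sum to 1 → 1 H
Lipinski HBD = 1.

1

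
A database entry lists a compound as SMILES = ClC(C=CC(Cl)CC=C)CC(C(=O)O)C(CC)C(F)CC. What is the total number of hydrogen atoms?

25

Walk through each heavy atom and fill implicit hydrogens from standard valence (C 4, N 3, O 2, S 2, halogen 1):
  atom 1: Cl (halogen, monovalent) → 0 H
  atom 2: C, bond orders sum to 3 (valence 4) → 1 H
  atom 3: C, bond orders sum to 3 (valence 4) → 1 H
  atom 4: C, bond orders sum to 3 (valence 4) → 1 H
  atom 5: C, bond orders sum to 3 (valence 4) → 1 H
  atom 6: Cl (halogen, monovalent) → 0 H
  atom 7: C, bond orders sum to 2 (valence 4) → 2 H
  atom 8: C, bond orders sum to 3 (valence 4) → 1 H
  atom 9: C, bond orders sum to 2 (valence 4) → 2 H
  atom 10: C, bond orders sum to 2 (valence 4) → 2 H
  atom 11: C, bond orders sum to 3 (valence 4) → 1 H
  atom 12: C, bond orders sum to 4 (valence 4) → 0 H
  atom 13: O, bond orders sum to 2 (valence 2) → 0 H
  atom 14: O, bond orders sum to 1 (valence 2) → 1 H
  atom 15: C, bond orders sum to 3 (valence 4) → 1 H
  atom 16: C, bond orders sum to 2 (valence 4) → 2 H
  atom 17: C, bond orders sum to 1 (valence 4) → 3 H
  atom 18: C, bond orders sum to 3 (valence 4) → 1 H
  atom 19: F (halogen, monovalent) → 0 H
  atom 20: C, bond orders sum to 2 (valence 4) → 2 H
  atom 21: C, bond orders sum to 1 (valence 4) → 3 H
Total hydrogens: 25.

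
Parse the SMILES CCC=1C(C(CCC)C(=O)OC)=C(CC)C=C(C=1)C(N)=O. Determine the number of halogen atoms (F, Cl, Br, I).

0

Scan the SMILES for the halogen motif — none present.
Groups that are present: 1 amide, 1 ester.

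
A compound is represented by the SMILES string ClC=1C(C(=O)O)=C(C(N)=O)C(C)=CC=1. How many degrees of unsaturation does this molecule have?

Degree of unsaturation = (number of rings) + (number of π bonds).
Ring closures in the SMILES: 1.
π bonds: 5 double bonds (each 1 DoU) → 5 DoU from unsaturation.
Total DoU = 1 + 5 = 6.

6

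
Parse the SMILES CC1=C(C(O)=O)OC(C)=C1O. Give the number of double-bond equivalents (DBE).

4

Molecular formula: C7H8O4.
DoU = (2C + 2 + N − H − X) / 2, where X is the halogen count and O/S are ignored.
    = (2·7 + 2 + 0 − 8 − 0) / 2 = 8 / 2 = 4.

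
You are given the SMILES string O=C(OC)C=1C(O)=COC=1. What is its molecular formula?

Walk through each heavy atom and fill implicit hydrogens from standard valence (C 4, N 3, O 2, S 2, halogen 1):
  atom 1: O, bond orders sum to 2 (valence 2) → 0 H
  atom 2: C, bond orders sum to 4 (valence 4) → 0 H
  atom 3: O, bond orders sum to 2 (valence 2) → 0 H
  atom 4: C, bond orders sum to 1 (valence 4) → 3 H
  atom 5: C, bond orders sum to 4 (valence 4) → 0 H
  atom 6: C, bond orders sum to 4 (valence 4) → 0 H
  atom 7: O, bond orders sum to 1 (valence 2) → 1 H
  atom 8: C, bond orders sum to 3 (valence 4) → 1 H
  atom 9: O, bond orders sum to 2 (valence 2) → 0 H
  atom 10: C, bond orders sum to 3 (valence 4) → 1 H
Totals → C:6, H:6, O:4.

C6H6O4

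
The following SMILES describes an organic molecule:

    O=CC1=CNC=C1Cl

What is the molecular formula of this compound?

C5H4ClNO

Walk through each heavy atom and fill implicit hydrogens from standard valence (C 4, N 3, O 2, S 2, halogen 1):
  atom 1: O, bond orders sum to 2 (valence 2) → 0 H
  atom 2: C, bond orders sum to 3 (valence 4) → 1 H
  atom 3: C, bond orders sum to 4 (valence 4) → 0 H
  atom 4: C, bond orders sum to 3 (valence 4) → 1 H
  atom 5: N, bond orders sum to 2 (valence 3) → 1 H
  atom 6: C, bond orders sum to 3 (valence 4) → 1 H
  atom 7: C, bond orders sum to 4 (valence 4) → 0 H
  atom 8: Cl (halogen, monovalent) → 0 H
Totals → C:5, H:4, Cl:1, N:1, O:1.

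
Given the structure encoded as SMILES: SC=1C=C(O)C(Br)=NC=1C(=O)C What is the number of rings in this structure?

1

In SMILES, each pair of matching ring-closure digits denotes one ring-closing bond; the number of such bonds equals the number of independent rings.
Ring-closure bonds here: 1.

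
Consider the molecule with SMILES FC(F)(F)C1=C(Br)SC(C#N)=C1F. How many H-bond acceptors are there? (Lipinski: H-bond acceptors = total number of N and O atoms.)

N atoms: 1; O atoms: 0.
Lipinski HBA = 1 + 0 = 1.

1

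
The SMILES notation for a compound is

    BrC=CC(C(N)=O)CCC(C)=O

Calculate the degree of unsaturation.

Molecular formula: C8H12BrNO2.
DoU = (2C + 2 + N − H − X) / 2, where X is the halogen count and O/S are ignored.
    = (2·8 + 2 + 1 − 12 − 1) / 2 = 6 / 2 = 3.

3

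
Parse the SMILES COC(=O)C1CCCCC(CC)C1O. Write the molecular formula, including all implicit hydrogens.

C11H20O3

Walk through each heavy atom and fill implicit hydrogens from standard valence (C 4, N 3, O 2, S 2, halogen 1):
  atom 1: C, bond orders sum to 1 (valence 4) → 3 H
  atom 2: O, bond orders sum to 2 (valence 2) → 0 H
  atom 3: C, bond orders sum to 4 (valence 4) → 0 H
  atom 4: O, bond orders sum to 2 (valence 2) → 0 H
  atom 5: C, bond orders sum to 3 (valence 4) → 1 H
  atom 6: C, bond orders sum to 2 (valence 4) → 2 H
  atom 7: C, bond orders sum to 2 (valence 4) → 2 H
  atom 8: C, bond orders sum to 2 (valence 4) → 2 H
  atom 9: C, bond orders sum to 2 (valence 4) → 2 H
  atom 10: C, bond orders sum to 3 (valence 4) → 1 H
  atom 11: C, bond orders sum to 2 (valence 4) → 2 H
  atom 12: C, bond orders sum to 1 (valence 4) → 3 H
  atom 13: C, bond orders sum to 3 (valence 4) → 1 H
  atom 14: O, bond orders sum to 1 (valence 2) → 1 H
Totals → C:11, H:20, O:3.
In Hill order: C11H20O3.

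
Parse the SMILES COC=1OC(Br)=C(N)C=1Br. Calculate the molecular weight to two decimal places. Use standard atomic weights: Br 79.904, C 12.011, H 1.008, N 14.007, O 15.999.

First, the molecular formula is C5H5Br2NO2 (counting implicit H from valence).
  Br: 2 × 79.904 = 159.808
  C: 5 × 12.011 = 60.055
  H: 5 × 1.008 = 5.040
  N: 1 × 14.007 = 14.007
  O: 2 × 15.999 = 31.998
Sum: 2×79.904 + 5×12.011 + 5×1.008 + 1×14.007 + 2×15.999 = 270.908 → 270.91 g/mol.

270.91 g/mol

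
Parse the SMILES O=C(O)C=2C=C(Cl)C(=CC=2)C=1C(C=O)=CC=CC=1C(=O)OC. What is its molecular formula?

C16H11ClO5

Walk through each heavy atom and fill implicit hydrogens from standard valence (C 4, N 3, O 2, S 2, halogen 1):
  atom 1: O, bond orders sum to 2 (valence 2) → 0 H
  atom 2: C, bond orders sum to 4 (valence 4) → 0 H
  atom 3: O, bond orders sum to 1 (valence 2) → 1 H
  atom 4: C, bond orders sum to 4 (valence 4) → 0 H
  atom 5: C, bond orders sum to 3 (valence 4) → 1 H
  atom 6: C, bond orders sum to 4 (valence 4) → 0 H
  atom 7: Cl (halogen, monovalent) → 0 H
  atom 8: C, bond orders sum to 4 (valence 4) → 0 H
  atom 9: C, bond orders sum to 3 (valence 4) → 1 H
  atom 10: C, bond orders sum to 3 (valence 4) → 1 H
  atom 11: C, bond orders sum to 4 (valence 4) → 0 H
  atom 12: C, bond orders sum to 4 (valence 4) → 0 H
  atom 13: C, bond orders sum to 3 (valence 4) → 1 H
  atom 14: O, bond orders sum to 2 (valence 2) → 0 H
  atom 15: C, bond orders sum to 3 (valence 4) → 1 H
  atom 16: C, bond orders sum to 3 (valence 4) → 1 H
  atom 17: C, bond orders sum to 3 (valence 4) → 1 H
  atom 18: C, bond orders sum to 4 (valence 4) → 0 H
  atom 19: C, bond orders sum to 4 (valence 4) → 0 H
  atom 20: O, bond orders sum to 2 (valence 2) → 0 H
  atom 21: O, bond orders sum to 2 (valence 2) → 0 H
  atom 22: C, bond orders sum to 1 (valence 4) → 3 H
Totals → C:16, H:11, Cl:1, O:5.
In Hill order: C16H11ClO5.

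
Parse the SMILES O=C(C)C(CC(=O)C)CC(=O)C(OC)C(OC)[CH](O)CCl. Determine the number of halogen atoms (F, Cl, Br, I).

1

Halogen atoms appear at heavy-atom position 21 (1×Cl).
Other groups present: 2 ether, 1 hydroxyl, 3 ketone.
Halogen count: 1.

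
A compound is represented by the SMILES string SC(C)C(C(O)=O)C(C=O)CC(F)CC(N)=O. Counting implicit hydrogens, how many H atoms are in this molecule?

Walk through each heavy atom and fill implicit hydrogens from standard valence (C 4, N 3, O 2, S 2, halogen 1):
  atom 1: S, bond orders sum to 1 (valence 2) → 1 H
  atom 2: C, bond orders sum to 3 (valence 4) → 1 H
  atom 3: C, bond orders sum to 1 (valence 4) → 3 H
  atom 4: C, bond orders sum to 3 (valence 4) → 1 H
  atom 5: C, bond orders sum to 4 (valence 4) → 0 H
  atom 6: O, bond orders sum to 1 (valence 2) → 1 H
  atom 7: O, bond orders sum to 2 (valence 2) → 0 H
  atom 8: C, bond orders sum to 3 (valence 4) → 1 H
  atom 9: C, bond orders sum to 3 (valence 4) → 1 H
  atom 10: O, bond orders sum to 2 (valence 2) → 0 H
  atom 11: C, bond orders sum to 2 (valence 4) → 2 H
  atom 12: C, bond orders sum to 3 (valence 4) → 1 H
  atom 13: F (halogen, monovalent) → 0 H
  atom 14: C, bond orders sum to 2 (valence 4) → 2 H
  atom 15: C, bond orders sum to 4 (valence 4) → 0 H
  atom 16: N, bond orders sum to 1 (valence 3) → 2 H
  atom 17: O, bond orders sum to 2 (valence 2) → 0 H
Total hydrogens: 16.

16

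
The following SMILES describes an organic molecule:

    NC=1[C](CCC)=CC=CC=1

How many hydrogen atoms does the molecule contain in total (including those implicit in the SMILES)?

13

Walk through each heavy atom and fill implicit hydrogens from standard valence (C 4, N 3, O 2, S 2, halogen 1):
  atom 1: N, bond orders sum to 1 (valence 3) → 2 H
  atom 2: C, bond orders sum to 4 (valence 4) → 0 H
  atom 3: C with explicit H count 0
  atom 4: C, bond orders sum to 2 (valence 4) → 2 H
  atom 5: C, bond orders sum to 2 (valence 4) → 2 H
  atom 6: C, bond orders sum to 1 (valence 4) → 3 H
  atom 7: C, bond orders sum to 3 (valence 4) → 1 H
  atom 8: C, bond orders sum to 3 (valence 4) → 1 H
  atom 9: C, bond orders sum to 3 (valence 4) → 1 H
  atom 10: C, bond orders sum to 3 (valence 4) → 1 H
Total hydrogens: 13.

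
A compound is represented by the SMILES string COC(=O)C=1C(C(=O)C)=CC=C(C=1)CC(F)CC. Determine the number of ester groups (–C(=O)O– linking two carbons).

1

The ester motif appears at heavy-atom position 3 in the SMILES.
Other groups present: 1 ketone.
Ester count: 1.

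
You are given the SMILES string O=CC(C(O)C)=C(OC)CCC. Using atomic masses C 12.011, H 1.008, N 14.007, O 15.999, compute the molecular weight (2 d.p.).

172.22 g/mol

First, the molecular formula is C9H16O3 (counting implicit H from valence).
  C: 9 × 12.011 = 108.099
  H: 16 × 1.008 = 16.128
  O: 3 × 15.999 = 47.997
Sum: 9×12.011 + 16×1.008 + 3×15.999 = 172.224 → 172.22 g/mol.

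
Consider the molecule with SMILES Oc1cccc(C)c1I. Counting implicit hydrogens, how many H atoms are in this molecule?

7

Walk through each heavy atom and fill implicit hydrogens from standard valence (C 4, N 3, O 2, S 2, halogen 1); for lowercase aromatic atoms, an aromatic c carries 1 H when it has two neighbours and 0 H with three, and aromatic n carries 0 H:
  atom 1: O, bond orders sum to 1 (valence 2) → 1 H
  atom 2: aromatic c, 3 neighbours → 0 H
  atom 3: aromatic c, 2 neighbours → 1 H
  atom 4: aromatic c, 2 neighbours → 1 H
  atom 5: aromatic c, 2 neighbours → 1 H
  atom 6: aromatic c, 3 neighbours → 0 H
  atom 7: C, bond orders sum to 1 (valence 4) → 3 H
  atom 8: aromatic c, 3 neighbours → 0 H
  atom 9: I (halogen, monovalent) → 0 H
Total hydrogens: 7.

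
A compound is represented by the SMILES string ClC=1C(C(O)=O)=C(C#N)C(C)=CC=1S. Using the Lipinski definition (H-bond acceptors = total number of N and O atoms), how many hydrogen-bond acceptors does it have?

3

N atoms: 1; O atoms: 2.
Lipinski HBA = 1 + 2 = 3.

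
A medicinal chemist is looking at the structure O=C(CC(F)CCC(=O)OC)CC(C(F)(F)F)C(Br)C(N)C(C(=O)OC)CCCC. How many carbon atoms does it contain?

Count every carbon token in the SMILES (each C, including those in ring-closure positions and inside branches).
Carbon count: 19.

19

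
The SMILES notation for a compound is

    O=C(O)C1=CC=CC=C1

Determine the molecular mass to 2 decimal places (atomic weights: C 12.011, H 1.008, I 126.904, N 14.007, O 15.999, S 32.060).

122.12 g/mol

First, the molecular formula is C7H6O2 (counting implicit H from valence).
  C: 7 × 12.011 = 84.077
  H: 6 × 1.008 = 6.048
  O: 2 × 15.999 = 31.998
Sum: 7×12.011 + 6×1.008 + 2×15.999 = 122.123 → 122.12 g/mol.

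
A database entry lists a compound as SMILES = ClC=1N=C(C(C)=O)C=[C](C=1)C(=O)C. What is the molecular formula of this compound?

Walk through each heavy atom and fill implicit hydrogens from standard valence (C 4, N 3, O 2, S 2, halogen 1):
  atom 1: Cl (halogen, monovalent) → 0 H
  atom 2: C, bond orders sum to 4 (valence 4) → 0 H
  atom 3: N, bond orders sum to 3 (valence 3) → 0 H
  atom 4: C, bond orders sum to 4 (valence 4) → 0 H
  atom 5: C, bond orders sum to 4 (valence 4) → 0 H
  atom 6: C, bond orders sum to 1 (valence 4) → 3 H
  atom 7: O, bond orders sum to 2 (valence 2) → 0 H
  atom 8: C, bond orders sum to 3 (valence 4) → 1 H
  atom 9: C with explicit H count 0
  atom 10: C, bond orders sum to 3 (valence 4) → 1 H
  atom 11: C, bond orders sum to 4 (valence 4) → 0 H
  atom 12: O, bond orders sum to 2 (valence 2) → 0 H
  atom 13: C, bond orders sum to 1 (valence 4) → 3 H
Totals → C:9, H:8, Cl:1, N:1, O:2.
In Hill order: C9H8ClNO2.

C9H8ClNO2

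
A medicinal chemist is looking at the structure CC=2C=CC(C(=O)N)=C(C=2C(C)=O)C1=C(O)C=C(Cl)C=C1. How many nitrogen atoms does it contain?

Scan the SMILES for N atoms (remember two-letter symbols like Cl and Br are single atoms).
Nitrogen count: 1.

1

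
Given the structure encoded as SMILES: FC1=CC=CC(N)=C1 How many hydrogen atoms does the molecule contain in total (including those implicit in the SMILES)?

6

Walk through each heavy atom and fill implicit hydrogens from standard valence (C 4, N 3, O 2, S 2, halogen 1):
  atom 1: F (halogen, monovalent) → 0 H
  atom 2: C, bond orders sum to 4 (valence 4) → 0 H
  atom 3: C, bond orders sum to 3 (valence 4) → 1 H
  atom 4: C, bond orders sum to 3 (valence 4) → 1 H
  atom 5: C, bond orders sum to 3 (valence 4) → 1 H
  atom 6: C, bond orders sum to 4 (valence 4) → 0 H
  atom 7: N, bond orders sum to 1 (valence 3) → 2 H
  atom 8: C, bond orders sum to 3 (valence 4) → 1 H
Total hydrogens: 6.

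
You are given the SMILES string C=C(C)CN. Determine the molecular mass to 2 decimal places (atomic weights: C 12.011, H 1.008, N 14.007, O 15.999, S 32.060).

71.12 g/mol

First, the molecular formula is C4H9N (counting implicit H from valence).
  C: 4 × 12.011 = 48.044
  H: 9 × 1.008 = 9.072
  N: 1 × 14.007 = 14.007
Sum: 4×12.011 + 9×1.008 + 1×14.007 = 71.123 → 71.12 g/mol.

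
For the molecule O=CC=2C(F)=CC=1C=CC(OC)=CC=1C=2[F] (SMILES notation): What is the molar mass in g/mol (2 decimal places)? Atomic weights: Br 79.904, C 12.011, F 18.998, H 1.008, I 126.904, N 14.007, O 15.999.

First, the molecular formula is C12H8F2O2 (counting implicit H from valence).
  C: 12 × 12.011 = 144.132
  F: 2 × 18.998 = 37.996
  H: 8 × 1.008 = 8.064
  O: 2 × 15.999 = 31.998
Sum: 12×12.011 + 2×18.998 + 8×1.008 + 2×15.999 = 222.190 → 222.19 g/mol.

222.19 g/mol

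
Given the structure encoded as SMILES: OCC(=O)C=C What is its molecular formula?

Walk through each heavy atom and fill implicit hydrogens from standard valence (C 4, N 3, O 2, S 2, halogen 1):
  atom 1: O, bond orders sum to 1 (valence 2) → 1 H
  atom 2: C, bond orders sum to 2 (valence 4) → 2 H
  atom 3: C, bond orders sum to 4 (valence 4) → 0 H
  atom 4: O, bond orders sum to 2 (valence 2) → 0 H
  atom 5: C, bond orders sum to 3 (valence 4) → 1 H
  atom 6: C, bond orders sum to 2 (valence 4) → 2 H
Totals → C:4, H:6, O:2.
In Hill order: C4H6O2.

C4H6O2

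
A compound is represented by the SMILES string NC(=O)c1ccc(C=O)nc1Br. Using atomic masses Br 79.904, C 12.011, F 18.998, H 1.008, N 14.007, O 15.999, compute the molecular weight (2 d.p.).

229.03 g/mol

First, the molecular formula is C7H5BrN2O2 (counting implicit H from valence).
  Br: 1 × 79.904 = 79.904
  C: 7 × 12.011 = 84.077
  H: 5 × 1.008 = 5.040
  N: 2 × 14.007 = 28.014
  O: 2 × 15.999 = 31.998
Sum: 1×79.904 + 7×12.011 + 5×1.008 + 2×14.007 + 2×15.999 = 229.033 → 229.03 g/mol.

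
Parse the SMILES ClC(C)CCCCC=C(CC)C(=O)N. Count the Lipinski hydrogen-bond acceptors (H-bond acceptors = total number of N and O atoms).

2

N atoms: 1; O atoms: 1.
Lipinski HBA = 1 + 1 = 2.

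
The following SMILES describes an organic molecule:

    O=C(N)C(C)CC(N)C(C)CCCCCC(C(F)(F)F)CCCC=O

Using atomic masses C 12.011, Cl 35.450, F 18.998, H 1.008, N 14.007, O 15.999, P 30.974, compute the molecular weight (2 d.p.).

366.47 g/mol

First, the molecular formula is C18H33F3N2O2 (counting implicit H from valence).
  C: 18 × 12.011 = 216.198
  F: 3 × 18.998 = 56.994
  H: 33 × 1.008 = 33.264
  N: 2 × 14.007 = 28.014
  O: 2 × 15.999 = 31.998
Sum: 18×12.011 + 3×18.998 + 33×1.008 + 2×14.007 + 2×15.999 = 366.468 → 366.47 g/mol.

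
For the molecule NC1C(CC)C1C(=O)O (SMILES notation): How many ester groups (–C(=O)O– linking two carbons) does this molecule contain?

Scan the SMILES for the ester motif — none present.
Groups that are present: 1 carboxylic acid, 1 primary amine.

0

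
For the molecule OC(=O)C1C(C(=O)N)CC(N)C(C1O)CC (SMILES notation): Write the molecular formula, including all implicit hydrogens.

C10H18N2O4

Walk through each heavy atom and fill implicit hydrogens from standard valence (C 4, N 3, O 2, S 2, halogen 1):
  atom 1: O, bond orders sum to 1 (valence 2) → 1 H
  atom 2: C, bond orders sum to 4 (valence 4) → 0 H
  atom 3: O, bond orders sum to 2 (valence 2) → 0 H
  atom 4: C, bond orders sum to 3 (valence 4) → 1 H
  atom 5: C, bond orders sum to 3 (valence 4) → 1 H
  atom 6: C, bond orders sum to 4 (valence 4) → 0 H
  atom 7: O, bond orders sum to 2 (valence 2) → 0 H
  atom 8: N, bond orders sum to 1 (valence 3) → 2 H
  atom 9: C, bond orders sum to 2 (valence 4) → 2 H
  atom 10: C, bond orders sum to 3 (valence 4) → 1 H
  atom 11: N, bond orders sum to 1 (valence 3) → 2 H
  atom 12: C, bond orders sum to 3 (valence 4) → 1 H
  atom 13: C, bond orders sum to 3 (valence 4) → 1 H
  atom 14: O, bond orders sum to 1 (valence 2) → 1 H
  atom 15: C, bond orders sum to 2 (valence 4) → 2 H
  atom 16: C, bond orders sum to 1 (valence 4) → 3 H
Totals → C:10, H:18, N:2, O:4.
In Hill order: C10H18N2O4.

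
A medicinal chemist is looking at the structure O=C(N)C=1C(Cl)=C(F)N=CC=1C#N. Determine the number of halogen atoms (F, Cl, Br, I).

Halogen atoms appear at heavy-atom positions 6, 8 (1×Cl, 1×F).
Other groups present: 1 amide, 1 nitrile.
Halogen count: 2.

2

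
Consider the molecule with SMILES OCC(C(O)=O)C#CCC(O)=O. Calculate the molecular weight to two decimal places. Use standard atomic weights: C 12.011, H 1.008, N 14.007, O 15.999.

First, the molecular formula is C7H8O5 (counting implicit H from valence).
  C: 7 × 12.011 = 84.077
  H: 8 × 1.008 = 8.064
  O: 5 × 15.999 = 79.995
Sum: 7×12.011 + 8×1.008 + 5×15.999 = 172.136 → 172.14 g/mol.

172.14 g/mol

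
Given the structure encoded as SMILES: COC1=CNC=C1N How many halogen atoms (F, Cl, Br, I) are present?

Scan the SMILES for the halogen motif — none present.
Groups that are present: 1 ether, 1 primary amine.

0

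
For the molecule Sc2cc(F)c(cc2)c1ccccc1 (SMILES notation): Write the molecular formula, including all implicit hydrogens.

C12H9FS

Walk through each heavy atom and fill implicit hydrogens from standard valence (C 4, N 3, O 2, S 2, halogen 1); for lowercase aromatic atoms, an aromatic c carries 1 H when it has two neighbours and 0 H with three, and aromatic n carries 0 H:
  atom 1: S, bond orders sum to 1 (valence 2) → 1 H
  atom 2: aromatic c, 3 neighbours → 0 H
  atom 3: aromatic c, 2 neighbours → 1 H
  atom 4: aromatic c, 3 neighbours → 0 H
  atom 5: F (halogen, monovalent) → 0 H
  atom 6: aromatic c, 3 neighbours → 0 H
  atom 7: aromatic c, 2 neighbours → 1 H
  atom 8: aromatic c, 2 neighbours → 1 H
  atom 9: aromatic c, 3 neighbours → 0 H
  atom 10: aromatic c, 2 neighbours → 1 H
  atom 11: aromatic c, 2 neighbours → 1 H
  atom 12: aromatic c, 2 neighbours → 1 H
  atom 13: aromatic c, 2 neighbours → 1 H
  atom 14: aromatic c, 2 neighbours → 1 H
Totals → C:12, H:9, F:1, S:1.
In Hill order: C12H9FS.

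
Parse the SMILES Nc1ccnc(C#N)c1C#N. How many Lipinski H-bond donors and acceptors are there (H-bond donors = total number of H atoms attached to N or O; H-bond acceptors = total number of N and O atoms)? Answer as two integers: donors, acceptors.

2, 4

Donors: find every N or O and count the H atoms it carries.
  atom 1 (N): bond orders sum to 1 → 2 H
  atom 5 (N): bond orders sum to 3 → 0 H
  atom 8 (N): bond orders sum to 3 → 0 H
  atom 11 (N): bond orders sum to 3 → 0 H
Lipinski HBD = 2.
Acceptors: N atoms = 4, O atoms = 0 → HBA = 4.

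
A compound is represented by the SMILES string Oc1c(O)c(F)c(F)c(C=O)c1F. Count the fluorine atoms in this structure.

3

Scan the SMILES for F atoms (remember two-letter symbols like Cl and Br are single atoms).
Fluorine count: 3.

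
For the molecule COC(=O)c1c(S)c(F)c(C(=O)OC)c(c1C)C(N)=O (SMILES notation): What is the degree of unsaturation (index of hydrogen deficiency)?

Molecular formula: C12H12FNO5S.
DoU = (2C + 2 + N − H − X) / 2, where X is the halogen count and O/S are ignored.
    = (2·12 + 2 + 1 − 12 − 1) / 2 = 14 / 2 = 7.

7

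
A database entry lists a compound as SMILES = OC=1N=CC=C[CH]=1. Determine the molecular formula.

C5H5NO

Walk through each heavy atom and fill implicit hydrogens from standard valence (C 4, N 3, O 2, S 2, halogen 1):
  atom 1: O, bond orders sum to 1 (valence 2) → 1 H
  atom 2: C, bond orders sum to 4 (valence 4) → 0 H
  atom 3: N, bond orders sum to 3 (valence 3) → 0 H
  atom 4: C, bond orders sum to 3 (valence 4) → 1 H
  atom 5: C, bond orders sum to 3 (valence 4) → 1 H
  atom 6: C, bond orders sum to 3 (valence 4) → 1 H
  atom 7: C with explicit H count 1
Totals → C:5, H:5, N:1, O:1.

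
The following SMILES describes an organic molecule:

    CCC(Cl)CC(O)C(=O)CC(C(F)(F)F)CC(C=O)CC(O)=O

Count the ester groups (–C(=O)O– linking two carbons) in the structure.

0

Scan the SMILES for the ester motif — none present.
Groups that are present: 1 aldehyde, 1 carboxylic acid, 1 hydroxyl, 1 ketone.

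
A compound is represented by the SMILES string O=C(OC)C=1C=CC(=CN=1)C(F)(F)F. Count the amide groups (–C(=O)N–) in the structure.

Scan the SMILES for the amide motif — none present.
Groups that are present: 1 ester.

0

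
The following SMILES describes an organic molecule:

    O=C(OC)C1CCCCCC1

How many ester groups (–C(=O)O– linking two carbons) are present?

1

The ester motif appears at heavy-atom position 2 in the SMILES.
Ester count: 1.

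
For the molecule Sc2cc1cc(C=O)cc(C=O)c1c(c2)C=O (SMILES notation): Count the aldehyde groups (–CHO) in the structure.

The aldehyde motif appears at heavy-atom positions 7, 11, 16 in the SMILES.
Other groups present: 1 thiol.
Aldehyde count: 3.

3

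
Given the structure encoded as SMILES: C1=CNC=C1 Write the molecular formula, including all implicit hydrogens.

Walk through each heavy atom and fill implicit hydrogens from standard valence (C 4, N 3, O 2, S 2, halogen 1):
  atom 1: C, bond orders sum to 3 (valence 4) → 1 H
  atom 2: C, bond orders sum to 3 (valence 4) → 1 H
  atom 3: N, bond orders sum to 2 (valence 3) → 1 H
  atom 4: C, bond orders sum to 3 (valence 4) → 1 H
  atom 5: C, bond orders sum to 3 (valence 4) → 1 H
Totals → C:4, H:5, N:1.

C4H5N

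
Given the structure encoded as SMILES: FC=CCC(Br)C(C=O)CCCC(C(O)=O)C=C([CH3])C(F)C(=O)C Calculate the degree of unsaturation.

Degree of unsaturation = (number of rings) + (number of π bonds).
Ring closures in the SMILES: 0.
π bonds: 5 double bonds (each 1 DoU) → 5 DoU from unsaturation.
Total DoU = 0 + 5 = 5.

5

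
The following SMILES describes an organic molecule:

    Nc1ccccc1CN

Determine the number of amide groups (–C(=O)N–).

Scan the SMILES for the amide motif — none present.
Groups that are present: 2 primary amine.

0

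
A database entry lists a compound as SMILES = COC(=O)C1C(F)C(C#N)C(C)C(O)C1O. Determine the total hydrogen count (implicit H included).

Walk through each heavy atom and fill implicit hydrogens from standard valence (C 4, N 3, O 2, S 2, halogen 1):
  atom 1: C, bond orders sum to 1 (valence 4) → 3 H
  atom 2: O, bond orders sum to 2 (valence 2) → 0 H
  atom 3: C, bond orders sum to 4 (valence 4) → 0 H
  atom 4: O, bond orders sum to 2 (valence 2) → 0 H
  atom 5: C, bond orders sum to 3 (valence 4) → 1 H
  atom 6: C, bond orders sum to 3 (valence 4) → 1 H
  atom 7: F (halogen, monovalent) → 0 H
  atom 8: C, bond orders sum to 3 (valence 4) → 1 H
  atom 9: C, bond orders sum to 4 (valence 4) → 0 H
  atom 10: N, bond orders sum to 3 (valence 3) → 0 H
  atom 11: C, bond orders sum to 3 (valence 4) → 1 H
  atom 12: C, bond orders sum to 1 (valence 4) → 3 H
  atom 13: C, bond orders sum to 3 (valence 4) → 1 H
  atom 14: O, bond orders sum to 1 (valence 2) → 1 H
  atom 15: C, bond orders sum to 3 (valence 4) → 1 H
  atom 16: O, bond orders sum to 1 (valence 2) → 1 H
Total hydrogens: 14.

14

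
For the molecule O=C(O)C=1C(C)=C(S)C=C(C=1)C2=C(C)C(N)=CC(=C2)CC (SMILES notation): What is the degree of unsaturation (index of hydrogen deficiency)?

Molecular formula: C17H19NO2S.
DoU = (2C + 2 + N − H − X) / 2, where X is the halogen count and O/S are ignored.
    = (2·17 + 2 + 1 − 19 − 0) / 2 = 18 / 2 = 9.

9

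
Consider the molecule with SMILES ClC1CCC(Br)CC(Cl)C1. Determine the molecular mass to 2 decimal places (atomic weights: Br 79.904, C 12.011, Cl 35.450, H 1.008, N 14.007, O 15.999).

245.97 g/mol

First, the molecular formula is C7H11BrCl2 (counting implicit H from valence).
  Br: 1 × 79.904 = 79.904
  C: 7 × 12.011 = 84.077
  Cl: 2 × 35.450 = 70.900
  H: 11 × 1.008 = 11.088
Sum: 1×79.904 + 7×12.011 + 2×35.450 + 11×1.008 = 245.969 → 245.97 g/mol.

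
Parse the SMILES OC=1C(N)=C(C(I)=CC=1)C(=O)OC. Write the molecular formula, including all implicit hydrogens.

Walk through each heavy atom and fill implicit hydrogens from standard valence (C 4, N 3, O 2, S 2, halogen 1):
  atom 1: O, bond orders sum to 1 (valence 2) → 1 H
  atom 2: C, bond orders sum to 4 (valence 4) → 0 H
  atom 3: C, bond orders sum to 4 (valence 4) → 0 H
  atom 4: N, bond orders sum to 1 (valence 3) → 2 H
  atom 5: C, bond orders sum to 4 (valence 4) → 0 H
  atom 6: C, bond orders sum to 4 (valence 4) → 0 H
  atom 7: I (halogen, monovalent) → 0 H
  atom 8: C, bond orders sum to 3 (valence 4) → 1 H
  atom 9: C, bond orders sum to 3 (valence 4) → 1 H
  atom 10: C, bond orders sum to 4 (valence 4) → 0 H
  atom 11: O, bond orders sum to 2 (valence 2) → 0 H
  atom 12: O, bond orders sum to 2 (valence 2) → 0 H
  atom 13: C, bond orders sum to 1 (valence 4) → 3 H
Totals → C:8, H:8, I:1, N:1, O:3.

C8H8INO3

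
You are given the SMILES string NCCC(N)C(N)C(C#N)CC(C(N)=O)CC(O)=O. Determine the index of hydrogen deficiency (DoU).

Molecular formula: C11H21N5O3.
DoU = (2C + 2 + N − H − X) / 2, where X is the halogen count and O/S are ignored.
    = (2·11 + 2 + 5 − 21 − 0) / 2 = 8 / 2 = 4.

4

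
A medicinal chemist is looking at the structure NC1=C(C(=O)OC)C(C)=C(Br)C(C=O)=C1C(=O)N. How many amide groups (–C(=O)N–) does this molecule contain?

The amide motif appears at heavy-atom position 16 in the SMILES.
Other groups present: 1 aldehyde, 1 ester, 1 primary amine.
Amide count: 1.

1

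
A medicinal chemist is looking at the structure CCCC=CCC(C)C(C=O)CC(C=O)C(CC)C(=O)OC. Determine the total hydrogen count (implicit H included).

Walk through each heavy atom and fill implicit hydrogens from standard valence (C 4, N 3, O 2, S 2, halogen 1):
  atom 1: C, bond orders sum to 1 (valence 4) → 3 H
  atom 2: C, bond orders sum to 2 (valence 4) → 2 H
  atom 3: C, bond orders sum to 2 (valence 4) → 2 H
  atom 4: C, bond orders sum to 3 (valence 4) → 1 H
  atom 5: C, bond orders sum to 3 (valence 4) → 1 H
  atom 6: C, bond orders sum to 2 (valence 4) → 2 H
  atom 7: C, bond orders sum to 3 (valence 4) → 1 H
  atom 8: C, bond orders sum to 1 (valence 4) → 3 H
  atom 9: C, bond orders sum to 3 (valence 4) → 1 H
  atom 10: C, bond orders sum to 3 (valence 4) → 1 H
  atom 11: O, bond orders sum to 2 (valence 2) → 0 H
  atom 12: C, bond orders sum to 2 (valence 4) → 2 H
  atom 13: C, bond orders sum to 3 (valence 4) → 1 H
  atom 14: C, bond orders sum to 3 (valence 4) → 1 H
  atom 15: O, bond orders sum to 2 (valence 2) → 0 H
  atom 16: C, bond orders sum to 3 (valence 4) → 1 H
  atom 17: C, bond orders sum to 2 (valence 4) → 2 H
  atom 18: C, bond orders sum to 1 (valence 4) → 3 H
  atom 19: C, bond orders sum to 4 (valence 4) → 0 H
  atom 20: O, bond orders sum to 2 (valence 2) → 0 H
  atom 21: O, bond orders sum to 2 (valence 2) → 0 H
  atom 22: C, bond orders sum to 1 (valence 4) → 3 H
Total hydrogens: 30.

30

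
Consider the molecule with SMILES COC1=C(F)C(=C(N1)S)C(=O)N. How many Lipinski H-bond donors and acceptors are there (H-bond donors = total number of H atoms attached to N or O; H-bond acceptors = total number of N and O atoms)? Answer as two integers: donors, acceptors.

3, 4

Donors: find every N or O and count the H atoms it carries.
  atom 2 (O): bond orders sum to 2 → 0 H
  atom 8 (N): bond orders sum to 2 → 1 H
  atom 11 (O): bond orders sum to 2 → 0 H
  atom 12 (N): bond orders sum to 1 → 2 H
Lipinski HBD = 3.
Acceptors: N atoms = 2, O atoms = 2 → HBA = 4.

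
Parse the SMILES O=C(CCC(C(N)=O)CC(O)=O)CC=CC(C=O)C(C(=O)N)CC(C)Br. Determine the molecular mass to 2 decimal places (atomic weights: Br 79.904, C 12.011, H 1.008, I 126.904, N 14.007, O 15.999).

433.30 g/mol

First, the molecular formula is C17H25BrN2O6 (counting implicit H from valence).
  Br: 1 × 79.904 = 79.904
  C: 17 × 12.011 = 204.187
  H: 25 × 1.008 = 25.200
  N: 2 × 14.007 = 28.014
  O: 6 × 15.999 = 95.994
Sum: 1×79.904 + 17×12.011 + 25×1.008 + 2×14.007 + 6×15.999 = 433.299 → 433.30 g/mol.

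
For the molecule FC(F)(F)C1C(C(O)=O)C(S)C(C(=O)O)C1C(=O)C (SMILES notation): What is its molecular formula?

Walk through each heavy atom and fill implicit hydrogens from standard valence (C 4, N 3, O 2, S 2, halogen 1):
  atom 1: F (halogen, monovalent) → 0 H
  atom 2: C, bond orders sum to 4 (valence 4) → 0 H
  atom 3: F (halogen, monovalent) → 0 H
  atom 4: F (halogen, monovalent) → 0 H
  atom 5: C, bond orders sum to 3 (valence 4) → 1 H
  atom 6: C, bond orders sum to 3 (valence 4) → 1 H
  atom 7: C, bond orders sum to 4 (valence 4) → 0 H
  atom 8: O, bond orders sum to 1 (valence 2) → 1 H
  atom 9: O, bond orders sum to 2 (valence 2) → 0 H
  atom 10: C, bond orders sum to 3 (valence 4) → 1 H
  atom 11: S, bond orders sum to 1 (valence 2) → 1 H
  atom 12: C, bond orders sum to 3 (valence 4) → 1 H
  atom 13: C, bond orders sum to 4 (valence 4) → 0 H
  atom 14: O, bond orders sum to 2 (valence 2) → 0 H
  atom 15: O, bond orders sum to 1 (valence 2) → 1 H
  atom 16: C, bond orders sum to 3 (valence 4) → 1 H
  atom 17: C, bond orders sum to 4 (valence 4) → 0 H
  atom 18: O, bond orders sum to 2 (valence 2) → 0 H
  atom 19: C, bond orders sum to 1 (valence 4) → 3 H
Totals → C:10, H:11, F:3, O:5, S:1.
In Hill order: C10H11F3O5S.

C10H11F3O5S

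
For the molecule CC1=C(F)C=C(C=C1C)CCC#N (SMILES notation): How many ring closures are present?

In SMILES, each pair of matching ring-closure digits denotes one ring-closing bond; the number of such bonds equals the number of independent rings.
Ring-closure bonds here: 1.

1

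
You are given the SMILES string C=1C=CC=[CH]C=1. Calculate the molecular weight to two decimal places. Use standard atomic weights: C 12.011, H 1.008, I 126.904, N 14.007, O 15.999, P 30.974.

First, the molecular formula is C6H6 (counting implicit H from valence).
  C: 6 × 12.011 = 72.066
  H: 6 × 1.008 = 6.048
Sum: 6×12.011 + 6×1.008 = 78.114 → 78.11 g/mol.

78.11 g/mol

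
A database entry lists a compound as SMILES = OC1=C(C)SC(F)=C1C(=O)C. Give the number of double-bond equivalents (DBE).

4

Degree of unsaturation = (number of rings) + (number of π bonds).
Ring closures in the SMILES: 1.
π bonds: 3 double bonds (each 1 DoU) → 3 DoU from unsaturation.
Total DoU = 1 + 3 = 4.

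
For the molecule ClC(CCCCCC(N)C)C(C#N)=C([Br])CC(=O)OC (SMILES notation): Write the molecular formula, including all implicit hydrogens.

C14H22BrClN2O2

Walk through each heavy atom and fill implicit hydrogens from standard valence (C 4, N 3, O 2, S 2, halogen 1):
  atom 1: Cl (halogen, monovalent) → 0 H
  atom 2: C, bond orders sum to 3 (valence 4) → 1 H
  atom 3: C, bond orders sum to 2 (valence 4) → 2 H
  atom 4: C, bond orders sum to 2 (valence 4) → 2 H
  atom 5: C, bond orders sum to 2 (valence 4) → 2 H
  atom 6: C, bond orders sum to 2 (valence 4) → 2 H
  atom 7: C, bond orders sum to 2 (valence 4) → 2 H
  atom 8: C, bond orders sum to 3 (valence 4) → 1 H
  atom 9: N, bond orders sum to 1 (valence 3) → 2 H
  atom 10: C, bond orders sum to 1 (valence 4) → 3 H
  atom 11: C, bond orders sum to 4 (valence 4) → 0 H
  atom 12: C, bond orders sum to 4 (valence 4) → 0 H
  atom 13: N, bond orders sum to 3 (valence 3) → 0 H
  atom 14: C, bond orders sum to 4 (valence 4) → 0 H
  atom 15: Br with explicit H count 0
  atom 16: C, bond orders sum to 2 (valence 4) → 2 H
  atom 17: C, bond orders sum to 4 (valence 4) → 0 H
  atom 18: O, bond orders sum to 2 (valence 2) → 0 H
  atom 19: O, bond orders sum to 2 (valence 2) → 0 H
  atom 20: C, bond orders sum to 1 (valence 4) → 3 H
Totals → C:14, H:22, Br:1, Cl:1, N:2, O:2.
In Hill order: C14H22BrClN2O2.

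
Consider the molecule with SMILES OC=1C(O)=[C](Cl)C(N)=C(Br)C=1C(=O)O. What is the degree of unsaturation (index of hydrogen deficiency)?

5

Degree of unsaturation = (number of rings) + (number of π bonds).
Ring closures in the SMILES: 1.
π bonds: 4 double bonds (each 1 DoU) → 4 DoU from unsaturation.
Total DoU = 1 + 4 = 5.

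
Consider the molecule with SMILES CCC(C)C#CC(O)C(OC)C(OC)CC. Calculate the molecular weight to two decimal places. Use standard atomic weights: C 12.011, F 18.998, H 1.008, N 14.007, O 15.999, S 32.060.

First, the molecular formula is C13H24O3 (counting implicit H from valence).
  C: 13 × 12.011 = 156.143
  H: 24 × 1.008 = 24.192
  O: 3 × 15.999 = 47.997
Sum: 13×12.011 + 24×1.008 + 3×15.999 = 228.332 → 228.33 g/mol.

228.33 g/mol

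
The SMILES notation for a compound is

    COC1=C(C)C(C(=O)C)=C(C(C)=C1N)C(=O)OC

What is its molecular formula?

C13H17NO4

Walk through each heavy atom and fill implicit hydrogens from standard valence (C 4, N 3, O 2, S 2, halogen 1):
  atom 1: C, bond orders sum to 1 (valence 4) → 3 H
  atom 2: O, bond orders sum to 2 (valence 2) → 0 H
  atom 3: C, bond orders sum to 4 (valence 4) → 0 H
  atom 4: C, bond orders sum to 4 (valence 4) → 0 H
  atom 5: C, bond orders sum to 1 (valence 4) → 3 H
  atom 6: C, bond orders sum to 4 (valence 4) → 0 H
  atom 7: C, bond orders sum to 4 (valence 4) → 0 H
  atom 8: O, bond orders sum to 2 (valence 2) → 0 H
  atom 9: C, bond orders sum to 1 (valence 4) → 3 H
  atom 10: C, bond orders sum to 4 (valence 4) → 0 H
  atom 11: C, bond orders sum to 4 (valence 4) → 0 H
  atom 12: C, bond orders sum to 1 (valence 4) → 3 H
  atom 13: C, bond orders sum to 4 (valence 4) → 0 H
  atom 14: N, bond orders sum to 1 (valence 3) → 2 H
  atom 15: C, bond orders sum to 4 (valence 4) → 0 H
  atom 16: O, bond orders sum to 2 (valence 2) → 0 H
  atom 17: O, bond orders sum to 2 (valence 2) → 0 H
  atom 18: C, bond orders sum to 1 (valence 4) → 3 H
Totals → C:13, H:17, N:1, O:4.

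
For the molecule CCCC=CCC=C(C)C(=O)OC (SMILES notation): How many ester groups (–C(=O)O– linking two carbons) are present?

The ester motif appears at heavy-atom position 10 in the SMILES.
Other groups present: 2 alkene.
Ester count: 1.

1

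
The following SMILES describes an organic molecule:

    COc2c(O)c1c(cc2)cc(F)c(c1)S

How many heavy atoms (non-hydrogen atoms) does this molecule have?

Every atom symbol written in the SMILES (organic subset) is one heavy atom; implicit H are not written.
Heavy atoms by element → C:11, F:1, O:2, S:1.
Total: 15.

15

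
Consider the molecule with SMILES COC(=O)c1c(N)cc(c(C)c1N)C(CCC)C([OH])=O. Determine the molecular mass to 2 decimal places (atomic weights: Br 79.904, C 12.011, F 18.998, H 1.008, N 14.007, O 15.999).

280.32 g/mol

First, the molecular formula is C14H20N2O4 (counting implicit H from valence).
  C: 14 × 12.011 = 168.154
  H: 20 × 1.008 = 20.160
  N: 2 × 14.007 = 28.014
  O: 4 × 15.999 = 63.996
Sum: 14×12.011 + 20×1.008 + 2×14.007 + 4×15.999 = 280.324 → 280.32 g/mol.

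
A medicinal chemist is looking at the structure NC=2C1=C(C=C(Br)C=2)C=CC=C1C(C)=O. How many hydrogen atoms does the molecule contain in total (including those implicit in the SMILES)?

Walk through each heavy atom and fill implicit hydrogens from standard valence (C 4, N 3, O 2, S 2, halogen 1):
  atom 1: N, bond orders sum to 1 (valence 3) → 2 H
  atom 2: C, bond orders sum to 4 (valence 4) → 0 H
  atom 3: C, bond orders sum to 4 (valence 4) → 0 H
  atom 4: C, bond orders sum to 4 (valence 4) → 0 H
  atom 5: C, bond orders sum to 3 (valence 4) → 1 H
  atom 6: C, bond orders sum to 4 (valence 4) → 0 H
  atom 7: Br (halogen, monovalent) → 0 H
  atom 8: C, bond orders sum to 3 (valence 4) → 1 H
  atom 9: C, bond orders sum to 3 (valence 4) → 1 H
  atom 10: C, bond orders sum to 3 (valence 4) → 1 H
  atom 11: C, bond orders sum to 3 (valence 4) → 1 H
  atom 12: C, bond orders sum to 4 (valence 4) → 0 H
  atom 13: C, bond orders sum to 4 (valence 4) → 0 H
  atom 14: C, bond orders sum to 1 (valence 4) → 3 H
  atom 15: O, bond orders sum to 2 (valence 2) → 0 H
Total hydrogens: 10.

10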